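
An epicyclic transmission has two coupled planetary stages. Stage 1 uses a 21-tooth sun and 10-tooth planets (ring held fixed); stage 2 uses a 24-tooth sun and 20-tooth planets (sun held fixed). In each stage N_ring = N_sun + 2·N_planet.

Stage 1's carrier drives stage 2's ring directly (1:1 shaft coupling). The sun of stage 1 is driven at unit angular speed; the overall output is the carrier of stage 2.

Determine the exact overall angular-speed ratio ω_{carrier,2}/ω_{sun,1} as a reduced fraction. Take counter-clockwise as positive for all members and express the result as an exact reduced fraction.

84/341

Stage 1: N_ring = 21 + 2·10 = 41
Stage 1: 21(ω_s−ω_c) = −41(ω_r−ω_c),  ω_r=0, ω_s=1
Stage 1: 21(1−ω_c) = −41(0−ω_c)  ⇒  62ω_c = 21  ⇒  ω_c = 21/62
  ⇒ ω_c¹/ω_s¹ = 21/62
Stage 2: N_ring = 24 + 2·20 = 64
Stage 2: 24(ω_s−ω_c) = −64(ω_r−ω_c),  ω_s=0, ω_r=1
Stage 2: 24(0−ω_c) = −64(1−ω_c)  ⇒  88ω_c = 64  ⇒  ω_c = 8/11
  ⇒ ω_c²/ω_r² = 8/11
Coupling ω_r² = ω_c¹ ⇒ overall = 21/62 × 8/11 = 84/341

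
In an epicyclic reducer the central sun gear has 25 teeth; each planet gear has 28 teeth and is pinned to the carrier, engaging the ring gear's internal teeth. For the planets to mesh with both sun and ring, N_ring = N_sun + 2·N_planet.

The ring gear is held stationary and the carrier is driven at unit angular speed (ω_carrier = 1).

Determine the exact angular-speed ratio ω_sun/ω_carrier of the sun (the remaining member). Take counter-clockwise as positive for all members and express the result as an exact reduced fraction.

106/25

N_ring = 25 + 2·28 = 81
25(ω_s−ω_c) = −81(ω_r−ω_c),  ω_r=0, ω_c=1
ω_s = 1 − (81/25)(0−1) = 106/25
ω_s/ω_c = 106/25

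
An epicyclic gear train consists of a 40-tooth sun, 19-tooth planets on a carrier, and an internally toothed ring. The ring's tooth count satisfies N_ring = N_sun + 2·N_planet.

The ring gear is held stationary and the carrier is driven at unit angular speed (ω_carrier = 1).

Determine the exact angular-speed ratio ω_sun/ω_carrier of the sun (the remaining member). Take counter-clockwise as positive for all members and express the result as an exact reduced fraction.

N_ring = 40 + 2·19 = 78
40(ω_s−ω_c) = −78(ω_r−ω_c),  ω_r=0, ω_c=1
ω_s = 1 − (78/40)(0−1) = 59/20
ω_s/ω_c = 59/20

59/20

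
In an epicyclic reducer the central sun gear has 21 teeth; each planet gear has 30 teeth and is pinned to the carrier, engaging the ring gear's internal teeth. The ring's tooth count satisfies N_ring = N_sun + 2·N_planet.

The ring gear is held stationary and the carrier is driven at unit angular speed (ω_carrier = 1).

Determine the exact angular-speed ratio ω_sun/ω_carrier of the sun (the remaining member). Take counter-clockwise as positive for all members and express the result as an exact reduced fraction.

34/7

N_ring = 21 + 2·30 = 81
21(ω_s−ω_c) = −81(ω_r−ω_c),  ω_r=0, ω_c=1
ω_s = 1 − (81/21)(0−1) = 34/7
ω_s/ω_c = 34/7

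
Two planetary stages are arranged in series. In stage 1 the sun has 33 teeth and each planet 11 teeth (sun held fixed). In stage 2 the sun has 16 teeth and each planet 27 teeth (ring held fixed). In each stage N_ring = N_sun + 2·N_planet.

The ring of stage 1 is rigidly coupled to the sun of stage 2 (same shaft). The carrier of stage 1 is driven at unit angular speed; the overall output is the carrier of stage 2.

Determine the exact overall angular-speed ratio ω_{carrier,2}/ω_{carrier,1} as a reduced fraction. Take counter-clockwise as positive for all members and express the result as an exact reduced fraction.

64/215

Stage 1: N_ring = 33 + 2·11 = 55
Stage 1: 33(ω_s−ω_c) = −55(ω_r−ω_c),  ω_s=0, ω_c=1
Stage 1: ω_r = 1 − (33/55)(0−1) = 8/5
  ⇒ ω_r¹/ω_c¹ = 8/5
Stage 2: N_ring = 16 + 2·27 = 70
Stage 2: 16(ω_s−ω_c) = −70(ω_r−ω_c),  ω_r=0, ω_s=1
Stage 2: 16(1−ω_c) = −70(0−ω_c)  ⇒  86ω_c = 16  ⇒  ω_c = 8/43
  ⇒ ω_c²/ω_s² = 8/43
Coupling ω_s² = ω_r¹ ⇒ overall = 8/5 × 8/43 = 64/215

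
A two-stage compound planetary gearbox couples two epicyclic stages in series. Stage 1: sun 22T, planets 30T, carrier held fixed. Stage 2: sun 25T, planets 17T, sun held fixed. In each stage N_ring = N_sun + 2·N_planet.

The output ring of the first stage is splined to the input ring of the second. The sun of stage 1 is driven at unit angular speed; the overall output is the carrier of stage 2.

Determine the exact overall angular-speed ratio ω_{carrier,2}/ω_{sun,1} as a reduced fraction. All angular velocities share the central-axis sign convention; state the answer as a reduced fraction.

-649/3444

Stage 1: N_ring = 22 + 2·30 = 82
Stage 1: 22(ω_s−ω_c) = −82(ω_r−ω_c),  ω_c=0, ω_s=1
Stage 1: ω_r = 0 − (22/82)(1−0) = -11/41
  ⇒ ω_r¹/ω_s¹ = -11/41
Stage 2: N_ring = 25 + 2·17 = 59
Stage 2: 25(ω_s−ω_c) = −59(ω_r−ω_c),  ω_s=0, ω_r=1
Stage 2: 25(0−ω_c) = −59(1−ω_c)  ⇒  84ω_c = 59  ⇒  ω_c = 59/84
  ⇒ ω_c²/ω_r² = 59/84
Coupling ω_r² = ω_r¹ ⇒ overall = -11/41 × 59/84 = -649/3444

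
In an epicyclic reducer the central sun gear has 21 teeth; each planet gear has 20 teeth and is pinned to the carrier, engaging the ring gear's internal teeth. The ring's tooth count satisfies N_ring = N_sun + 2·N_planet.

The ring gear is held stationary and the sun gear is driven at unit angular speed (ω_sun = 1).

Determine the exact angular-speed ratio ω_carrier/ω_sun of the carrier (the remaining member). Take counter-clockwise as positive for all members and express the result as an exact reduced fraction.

N_ring = 21 + 2·20 = 61
21(ω_s−ω_c) = −61(ω_r−ω_c),  ω_r=0, ω_s=1
21(1−ω_c) = −61(0−ω_c)  ⇒  82ω_c = 21  ⇒  ω_c = 21/82
ω_c/ω_s = 21/82

21/82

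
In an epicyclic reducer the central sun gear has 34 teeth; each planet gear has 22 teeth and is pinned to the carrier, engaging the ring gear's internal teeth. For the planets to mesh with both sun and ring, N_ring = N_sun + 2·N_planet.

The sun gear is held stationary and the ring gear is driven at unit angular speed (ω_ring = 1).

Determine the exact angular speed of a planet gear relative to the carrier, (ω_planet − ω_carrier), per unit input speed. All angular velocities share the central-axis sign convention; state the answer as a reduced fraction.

N_ring = 34 + 2·22 = 78
34(ω_s−ω_c) = −78(ω_r−ω_c),  ω_s=0, ω_r=1
34(0−ω_c) = −78(1−ω_c)  ⇒  112ω_c = 78  ⇒  ω_c = 39/56
sun–planet: 34·(0−39/56) = −22·(ω_p−ω_c)  ⇒  ω_p−ω_c = −(34/22)·(-39/56) = 663/616

663/616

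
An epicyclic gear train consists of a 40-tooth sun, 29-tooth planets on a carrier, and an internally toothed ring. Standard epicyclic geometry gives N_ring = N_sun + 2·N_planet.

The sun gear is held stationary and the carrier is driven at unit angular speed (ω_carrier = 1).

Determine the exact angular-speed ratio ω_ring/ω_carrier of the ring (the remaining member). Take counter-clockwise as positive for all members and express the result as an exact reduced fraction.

N_ring = 40 + 2·29 = 98
40(ω_s−ω_c) = −98(ω_r−ω_c),  ω_s=0, ω_c=1
ω_r = 1 − (40/98)(0−1) = 69/49
ω_r/ω_c = 69/49

69/49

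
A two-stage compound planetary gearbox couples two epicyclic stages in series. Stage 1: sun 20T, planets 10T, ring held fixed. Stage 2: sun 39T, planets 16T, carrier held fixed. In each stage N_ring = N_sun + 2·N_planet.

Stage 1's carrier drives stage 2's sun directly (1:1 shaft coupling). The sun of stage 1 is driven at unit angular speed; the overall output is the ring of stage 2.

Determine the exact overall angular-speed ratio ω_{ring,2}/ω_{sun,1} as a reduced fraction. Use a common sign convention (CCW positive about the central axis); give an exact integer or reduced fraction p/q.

-13/71

Stage 1: N_ring = 20 + 2·10 = 40
Stage 1: 20(ω_s−ω_c) = −40(ω_r−ω_c),  ω_r=0, ω_s=1
Stage 1: 20(1−ω_c) = −40(0−ω_c)  ⇒  60ω_c = 20  ⇒  ω_c = 1/3
  ⇒ ω_c¹/ω_s¹ = 1/3
Stage 2: N_ring = 39 + 2·16 = 71
Stage 2: 39(ω_s−ω_c) = −71(ω_r−ω_c),  ω_c=0, ω_s=1
Stage 2: ω_r = 0 − (39/71)(1−0) = -39/71
  ⇒ ω_r²/ω_s² = -39/71
Coupling ω_s² = ω_c¹ ⇒ overall = 1/3 × -39/71 = -13/71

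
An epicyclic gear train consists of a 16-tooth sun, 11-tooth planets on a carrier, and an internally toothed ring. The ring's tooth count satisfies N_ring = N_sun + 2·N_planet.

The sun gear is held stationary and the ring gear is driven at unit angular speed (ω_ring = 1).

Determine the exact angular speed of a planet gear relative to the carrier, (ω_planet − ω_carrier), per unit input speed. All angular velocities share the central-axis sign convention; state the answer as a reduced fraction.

304/297

N_ring = 16 + 2·11 = 38
16(ω_s−ω_c) = −38(ω_r−ω_c),  ω_s=0, ω_r=1
16(0−ω_c) = −38(1−ω_c)  ⇒  54ω_c = 38  ⇒  ω_c = 19/27
sun–planet: 16·(0−19/27) = −11·(ω_p−ω_c)  ⇒  ω_p−ω_c = −(16/11)·(-19/27) = 304/297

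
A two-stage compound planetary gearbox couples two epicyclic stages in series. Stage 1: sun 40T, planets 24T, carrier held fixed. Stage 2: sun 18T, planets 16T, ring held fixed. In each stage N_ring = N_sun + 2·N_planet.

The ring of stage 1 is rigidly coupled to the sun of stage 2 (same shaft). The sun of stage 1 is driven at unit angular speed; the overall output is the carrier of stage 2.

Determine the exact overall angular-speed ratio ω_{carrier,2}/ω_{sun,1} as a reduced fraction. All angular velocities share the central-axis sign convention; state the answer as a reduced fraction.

-45/374

Stage 1: N_ring = 40 + 2·24 = 88
Stage 1: 40(ω_s−ω_c) = −88(ω_r−ω_c),  ω_c=0, ω_s=1
Stage 1: ω_r = 0 − (40/88)(1−0) = -5/11
  ⇒ ω_r¹/ω_s¹ = -5/11
Stage 2: N_ring = 18 + 2·16 = 50
Stage 2: 18(ω_s−ω_c) = −50(ω_r−ω_c),  ω_r=0, ω_s=1
Stage 2: 18(1−ω_c) = −50(0−ω_c)  ⇒  68ω_c = 18  ⇒  ω_c = 9/34
  ⇒ ω_c²/ω_s² = 9/34
Coupling ω_s² = ω_r¹ ⇒ overall = -5/11 × 9/34 = -45/374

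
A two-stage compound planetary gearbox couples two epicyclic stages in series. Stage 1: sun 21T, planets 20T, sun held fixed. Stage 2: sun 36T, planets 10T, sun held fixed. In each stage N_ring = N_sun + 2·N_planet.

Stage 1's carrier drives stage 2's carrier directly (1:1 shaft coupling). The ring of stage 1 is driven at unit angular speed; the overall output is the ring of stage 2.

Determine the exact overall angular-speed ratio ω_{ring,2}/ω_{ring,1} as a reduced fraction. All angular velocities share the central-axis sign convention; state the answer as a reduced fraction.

1403/1148

Stage 1: N_ring = 21 + 2·20 = 61
Stage 1: 21(ω_s−ω_c) = −61(ω_r−ω_c),  ω_s=0, ω_r=1
Stage 1: 21(0−ω_c) = −61(1−ω_c)  ⇒  82ω_c = 61  ⇒  ω_c = 61/82
  ⇒ ω_c¹/ω_r¹ = 61/82
Stage 2: N_ring = 36 + 2·10 = 56
Stage 2: 36(ω_s−ω_c) = −56(ω_r−ω_c),  ω_s=0, ω_c=1
Stage 2: ω_r = 1 − (36/56)(0−1) = 23/14
  ⇒ ω_r²/ω_c² = 23/14
Coupling ω_c² = ω_c¹ ⇒ overall = 61/82 × 23/14 = 1403/1148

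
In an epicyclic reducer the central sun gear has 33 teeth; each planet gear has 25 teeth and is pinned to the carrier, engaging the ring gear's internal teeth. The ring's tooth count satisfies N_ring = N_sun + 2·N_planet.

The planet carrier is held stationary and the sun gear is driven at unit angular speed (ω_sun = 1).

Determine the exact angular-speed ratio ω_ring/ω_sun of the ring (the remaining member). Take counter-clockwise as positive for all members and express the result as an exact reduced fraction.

-33/83

N_ring = 33 + 2·25 = 83
33(ω_s−ω_c) = −83(ω_r−ω_c),  ω_c=0, ω_s=1
ω_r = 0 − (33/83)(1−0) = -33/83
ω_r/ω_s = -33/83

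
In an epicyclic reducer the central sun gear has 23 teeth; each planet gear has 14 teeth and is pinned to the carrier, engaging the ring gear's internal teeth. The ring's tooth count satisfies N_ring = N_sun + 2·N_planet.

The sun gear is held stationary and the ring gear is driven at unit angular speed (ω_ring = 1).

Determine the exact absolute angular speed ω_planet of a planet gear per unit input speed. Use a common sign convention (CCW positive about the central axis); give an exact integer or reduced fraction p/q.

N_ring = 23 + 2·14 = 51
23(ω_s−ω_c) = −51(ω_r−ω_c),  ω_s=0, ω_r=1
23(0−ω_c) = −51(1−ω_c)  ⇒  74ω_c = 51  ⇒  ω_c = 51/74
sun–planet: 23·(0−51/74) = −14·(ω_p−ω_c)  ⇒  ω_p−ω_c = −(23/14)·(-51/74) = 1173/1036
ω_p = 51/74 + 1173/1036 = 51/28

51/28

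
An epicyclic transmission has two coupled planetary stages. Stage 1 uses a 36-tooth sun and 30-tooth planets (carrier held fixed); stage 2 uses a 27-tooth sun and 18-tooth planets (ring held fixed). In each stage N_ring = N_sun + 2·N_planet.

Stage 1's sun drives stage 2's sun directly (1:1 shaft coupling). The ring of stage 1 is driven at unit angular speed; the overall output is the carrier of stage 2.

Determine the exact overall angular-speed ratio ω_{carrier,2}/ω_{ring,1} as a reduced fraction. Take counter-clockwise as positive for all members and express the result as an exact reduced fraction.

Stage 1: N_ring = 36 + 2·30 = 96
Stage 1: 36(ω_s−ω_c) = −96(ω_r−ω_c),  ω_c=0, ω_r=1
Stage 1: ω_s = 0 − (96/36)(1−0) = -8/3
  ⇒ ω_s¹/ω_r¹ = -8/3
Stage 2: N_ring = 27 + 2·18 = 63
Stage 2: 27(ω_s−ω_c) = −63(ω_r−ω_c),  ω_r=0, ω_s=1
Stage 2: 27(1−ω_c) = −63(0−ω_c)  ⇒  90ω_c = 27  ⇒  ω_c = 3/10
  ⇒ ω_c²/ω_s² = 3/10
Coupling ω_s² = ω_s¹ ⇒ overall = -8/3 × 3/10 = -4/5

-4/5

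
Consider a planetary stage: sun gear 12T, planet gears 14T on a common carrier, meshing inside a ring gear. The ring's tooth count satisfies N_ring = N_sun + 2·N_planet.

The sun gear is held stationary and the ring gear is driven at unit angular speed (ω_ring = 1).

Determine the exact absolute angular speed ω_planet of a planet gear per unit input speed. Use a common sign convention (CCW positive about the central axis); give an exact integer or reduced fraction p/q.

N_ring = 12 + 2·14 = 40
12(ω_s−ω_c) = −40(ω_r−ω_c),  ω_s=0, ω_r=1
12(0−ω_c) = −40(1−ω_c)  ⇒  52ω_c = 40  ⇒  ω_c = 10/13
sun–planet: 12·(0−10/13) = −14·(ω_p−ω_c)  ⇒  ω_p−ω_c = −(12/14)·(-10/13) = 60/91
ω_p = 10/13 + 60/91 = 10/7

10/7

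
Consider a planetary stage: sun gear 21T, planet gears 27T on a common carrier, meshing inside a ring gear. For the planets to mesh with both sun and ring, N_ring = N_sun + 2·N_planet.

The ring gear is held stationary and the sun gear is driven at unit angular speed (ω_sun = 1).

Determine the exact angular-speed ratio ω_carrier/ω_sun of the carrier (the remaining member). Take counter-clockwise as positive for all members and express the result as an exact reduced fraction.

N_ring = 21 + 2·27 = 75
21(ω_s−ω_c) = −75(ω_r−ω_c),  ω_r=0, ω_s=1
21(1−ω_c) = −75(0−ω_c)  ⇒  96ω_c = 21  ⇒  ω_c = 7/32
ω_c/ω_s = 7/32

7/32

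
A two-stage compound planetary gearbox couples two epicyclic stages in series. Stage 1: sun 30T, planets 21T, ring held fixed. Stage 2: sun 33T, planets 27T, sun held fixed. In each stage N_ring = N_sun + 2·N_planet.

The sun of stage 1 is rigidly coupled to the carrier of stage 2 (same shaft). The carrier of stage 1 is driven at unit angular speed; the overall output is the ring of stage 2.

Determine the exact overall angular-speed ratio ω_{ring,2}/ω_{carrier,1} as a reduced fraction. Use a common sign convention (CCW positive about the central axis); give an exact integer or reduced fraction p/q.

Stage 1: N_ring = 30 + 2·21 = 72
Stage 1: 30(ω_s−ω_c) = −72(ω_r−ω_c),  ω_r=0, ω_c=1
Stage 1: ω_s = 1 − (72/30)(0−1) = 17/5
  ⇒ ω_s¹/ω_c¹ = 17/5
Stage 2: N_ring = 33 + 2·27 = 87
Stage 2: 33(ω_s−ω_c) = −87(ω_r−ω_c),  ω_s=0, ω_c=1
Stage 2: ω_r = 1 − (33/87)(0−1) = 40/29
  ⇒ ω_r²/ω_c² = 40/29
Coupling ω_c² = ω_s¹ ⇒ overall = 17/5 × 40/29 = 136/29

136/29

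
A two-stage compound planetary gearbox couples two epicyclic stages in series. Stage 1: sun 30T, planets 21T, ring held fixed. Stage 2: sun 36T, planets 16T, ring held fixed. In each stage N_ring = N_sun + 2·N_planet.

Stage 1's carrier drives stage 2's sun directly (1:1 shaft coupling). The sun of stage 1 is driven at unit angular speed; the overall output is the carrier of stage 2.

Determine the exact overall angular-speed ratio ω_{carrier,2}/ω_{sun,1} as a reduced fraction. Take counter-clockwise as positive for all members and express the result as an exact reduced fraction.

Stage 1: N_ring = 30 + 2·21 = 72
Stage 1: 30(ω_s−ω_c) = −72(ω_r−ω_c),  ω_r=0, ω_s=1
Stage 1: 30(1−ω_c) = −72(0−ω_c)  ⇒  102ω_c = 30  ⇒  ω_c = 5/17
  ⇒ ω_c¹/ω_s¹ = 5/17
Stage 2: N_ring = 36 + 2·16 = 68
Stage 2: 36(ω_s−ω_c) = −68(ω_r−ω_c),  ω_r=0, ω_s=1
Stage 2: 36(1−ω_c) = −68(0−ω_c)  ⇒  104ω_c = 36  ⇒  ω_c = 9/26
  ⇒ ω_c²/ω_s² = 9/26
Coupling ω_s² = ω_c¹ ⇒ overall = 5/17 × 9/26 = 45/442

45/442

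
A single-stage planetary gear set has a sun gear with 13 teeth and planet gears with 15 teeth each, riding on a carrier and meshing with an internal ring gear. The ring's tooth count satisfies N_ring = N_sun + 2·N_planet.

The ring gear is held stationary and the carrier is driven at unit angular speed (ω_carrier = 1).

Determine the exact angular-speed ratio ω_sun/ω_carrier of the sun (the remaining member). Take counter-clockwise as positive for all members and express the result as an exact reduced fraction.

56/13

N_ring = 13 + 2·15 = 43
13(ω_s−ω_c) = −43(ω_r−ω_c),  ω_r=0, ω_c=1
ω_s = 1 − (43/13)(0−1) = 56/13
ω_s/ω_c = 56/13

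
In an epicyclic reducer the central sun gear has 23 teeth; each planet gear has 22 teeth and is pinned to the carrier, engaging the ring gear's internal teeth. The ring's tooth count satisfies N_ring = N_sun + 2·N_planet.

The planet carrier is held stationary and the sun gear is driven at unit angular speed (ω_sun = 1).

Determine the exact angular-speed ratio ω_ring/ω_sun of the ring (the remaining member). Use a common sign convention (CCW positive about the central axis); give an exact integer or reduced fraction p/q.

-23/67

N_ring = 23 + 2·22 = 67
23(ω_s−ω_c) = −67(ω_r−ω_c),  ω_c=0, ω_s=1
ω_r = 0 − (23/67)(1−0) = -23/67
ω_r/ω_s = -23/67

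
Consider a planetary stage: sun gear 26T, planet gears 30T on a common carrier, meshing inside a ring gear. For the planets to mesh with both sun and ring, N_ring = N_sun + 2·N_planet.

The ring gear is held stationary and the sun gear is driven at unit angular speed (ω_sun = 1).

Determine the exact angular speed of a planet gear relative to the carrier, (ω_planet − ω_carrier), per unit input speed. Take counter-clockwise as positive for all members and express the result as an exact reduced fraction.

-559/840

N_ring = 26 + 2·30 = 86
26(ω_s−ω_c) = −86(ω_r−ω_c),  ω_r=0, ω_s=1
26(1−ω_c) = −86(0−ω_c)  ⇒  112ω_c = 26  ⇒  ω_c = 13/56
sun–planet: 26·(1−13/56) = −30·(ω_p−ω_c)  ⇒  ω_p−ω_c = −(26/30)·(43/56) = -559/840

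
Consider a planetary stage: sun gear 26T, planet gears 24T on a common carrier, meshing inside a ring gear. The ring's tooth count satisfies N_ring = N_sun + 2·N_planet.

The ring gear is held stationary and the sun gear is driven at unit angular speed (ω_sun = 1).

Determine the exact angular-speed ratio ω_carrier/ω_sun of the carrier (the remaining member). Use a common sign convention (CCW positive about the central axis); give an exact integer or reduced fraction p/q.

13/50

N_ring = 26 + 2·24 = 74
26(ω_s−ω_c) = −74(ω_r−ω_c),  ω_r=0, ω_s=1
26(1−ω_c) = −74(0−ω_c)  ⇒  100ω_c = 26  ⇒  ω_c = 13/50
ω_c/ω_s = 13/50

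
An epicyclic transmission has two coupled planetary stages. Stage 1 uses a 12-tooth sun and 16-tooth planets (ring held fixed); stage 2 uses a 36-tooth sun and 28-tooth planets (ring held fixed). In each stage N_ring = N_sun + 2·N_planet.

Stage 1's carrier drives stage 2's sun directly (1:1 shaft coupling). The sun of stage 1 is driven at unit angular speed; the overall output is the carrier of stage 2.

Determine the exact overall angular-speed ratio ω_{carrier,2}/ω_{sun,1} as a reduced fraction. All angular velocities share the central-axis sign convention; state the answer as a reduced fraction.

27/448

Stage 1: N_ring = 12 + 2·16 = 44
Stage 1: 12(ω_s−ω_c) = −44(ω_r−ω_c),  ω_r=0, ω_s=1
Stage 1: 12(1−ω_c) = −44(0−ω_c)  ⇒  56ω_c = 12  ⇒  ω_c = 3/14
  ⇒ ω_c¹/ω_s¹ = 3/14
Stage 2: N_ring = 36 + 2·28 = 92
Stage 2: 36(ω_s−ω_c) = −92(ω_r−ω_c),  ω_r=0, ω_s=1
Stage 2: 36(1−ω_c) = −92(0−ω_c)  ⇒  128ω_c = 36  ⇒  ω_c = 9/32
  ⇒ ω_c²/ω_s² = 9/32
Coupling ω_s² = ω_c¹ ⇒ overall = 3/14 × 9/32 = 27/448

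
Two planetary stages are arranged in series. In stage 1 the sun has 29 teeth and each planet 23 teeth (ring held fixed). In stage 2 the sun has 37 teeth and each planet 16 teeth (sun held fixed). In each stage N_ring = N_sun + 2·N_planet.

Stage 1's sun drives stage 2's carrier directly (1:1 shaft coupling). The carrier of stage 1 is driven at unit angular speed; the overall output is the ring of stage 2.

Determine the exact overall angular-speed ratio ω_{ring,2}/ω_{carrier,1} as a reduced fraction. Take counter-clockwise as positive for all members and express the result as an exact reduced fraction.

Stage 1: N_ring = 29 + 2·23 = 75
Stage 1: 29(ω_s−ω_c) = −75(ω_r−ω_c),  ω_r=0, ω_c=1
Stage 1: ω_s = 1 − (75/29)(0−1) = 104/29
  ⇒ ω_s¹/ω_c¹ = 104/29
Stage 2: N_ring = 37 + 2·16 = 69
Stage 2: 37(ω_s−ω_c) = −69(ω_r−ω_c),  ω_s=0, ω_c=1
Stage 2: ω_r = 1 − (37/69)(0−1) = 106/69
  ⇒ ω_r²/ω_c² = 106/69
Coupling ω_c² = ω_s¹ ⇒ overall = 104/29 × 106/69 = 11024/2001

11024/2001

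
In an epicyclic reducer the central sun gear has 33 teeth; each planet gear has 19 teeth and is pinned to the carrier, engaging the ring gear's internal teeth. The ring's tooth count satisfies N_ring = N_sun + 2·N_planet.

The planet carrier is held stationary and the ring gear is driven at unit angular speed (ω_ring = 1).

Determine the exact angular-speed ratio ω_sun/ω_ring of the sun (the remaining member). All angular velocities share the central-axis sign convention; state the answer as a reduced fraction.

-71/33

N_ring = 33 + 2·19 = 71
33(ω_s−ω_c) = −71(ω_r−ω_c),  ω_c=0, ω_r=1
ω_s = 0 − (71/33)(1−0) = -71/33
ω_s/ω_r = -71/33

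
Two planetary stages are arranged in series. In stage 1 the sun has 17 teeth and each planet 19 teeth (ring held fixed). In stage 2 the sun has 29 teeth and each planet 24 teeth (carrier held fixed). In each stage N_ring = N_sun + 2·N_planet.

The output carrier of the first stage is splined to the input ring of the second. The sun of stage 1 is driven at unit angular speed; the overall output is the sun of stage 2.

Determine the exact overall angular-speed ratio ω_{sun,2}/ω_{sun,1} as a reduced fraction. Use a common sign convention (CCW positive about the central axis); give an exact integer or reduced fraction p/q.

-1309/2088

Stage 1: N_ring = 17 + 2·19 = 55
Stage 1: 17(ω_s−ω_c) = −55(ω_r−ω_c),  ω_r=0, ω_s=1
Stage 1: 17(1−ω_c) = −55(0−ω_c)  ⇒  72ω_c = 17  ⇒  ω_c = 17/72
  ⇒ ω_c¹/ω_s¹ = 17/72
Stage 2: N_ring = 29 + 2·24 = 77
Stage 2: 29(ω_s−ω_c) = −77(ω_r−ω_c),  ω_c=0, ω_r=1
Stage 2: ω_s = 0 − (77/29)(1−0) = -77/29
  ⇒ ω_s²/ω_r² = -77/29
Coupling ω_r² = ω_c¹ ⇒ overall = 17/72 × -77/29 = -1309/2088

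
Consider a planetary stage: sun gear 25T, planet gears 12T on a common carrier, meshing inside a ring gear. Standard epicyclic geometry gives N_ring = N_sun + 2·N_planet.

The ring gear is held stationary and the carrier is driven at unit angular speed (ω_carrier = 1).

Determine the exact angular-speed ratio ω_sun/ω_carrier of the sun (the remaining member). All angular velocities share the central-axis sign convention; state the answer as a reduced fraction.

N_ring = 25 + 2·12 = 49
25(ω_s−ω_c) = −49(ω_r−ω_c),  ω_r=0, ω_c=1
ω_s = 1 − (49/25)(0−1) = 74/25
ω_s/ω_c = 74/25

74/25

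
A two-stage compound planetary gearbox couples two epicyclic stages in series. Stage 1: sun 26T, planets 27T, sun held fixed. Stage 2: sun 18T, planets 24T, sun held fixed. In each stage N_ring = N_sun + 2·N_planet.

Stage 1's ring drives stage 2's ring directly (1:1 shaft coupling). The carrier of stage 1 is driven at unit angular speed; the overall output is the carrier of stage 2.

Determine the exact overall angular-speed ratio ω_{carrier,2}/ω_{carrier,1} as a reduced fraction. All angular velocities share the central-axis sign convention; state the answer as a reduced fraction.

583/560

Stage 1: N_ring = 26 + 2·27 = 80
Stage 1: 26(ω_s−ω_c) = −80(ω_r−ω_c),  ω_s=0, ω_c=1
Stage 1: ω_r = 1 − (26/80)(0−1) = 53/40
  ⇒ ω_r¹/ω_c¹ = 53/40
Stage 2: N_ring = 18 + 2·24 = 66
Stage 2: 18(ω_s−ω_c) = −66(ω_r−ω_c),  ω_s=0, ω_r=1
Stage 2: 18(0−ω_c) = −66(1−ω_c)  ⇒  84ω_c = 66  ⇒  ω_c = 11/14
  ⇒ ω_c²/ω_r² = 11/14
Coupling ω_r² = ω_r¹ ⇒ overall = 53/40 × 11/14 = 583/560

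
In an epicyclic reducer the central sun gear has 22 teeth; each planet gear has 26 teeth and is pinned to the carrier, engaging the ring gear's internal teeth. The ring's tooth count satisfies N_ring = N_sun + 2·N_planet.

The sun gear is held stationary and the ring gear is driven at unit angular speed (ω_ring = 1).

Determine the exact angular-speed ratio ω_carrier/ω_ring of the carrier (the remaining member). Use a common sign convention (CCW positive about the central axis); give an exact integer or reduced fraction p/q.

37/48

N_ring = 22 + 2·26 = 74
22(ω_s−ω_c) = −74(ω_r−ω_c),  ω_s=0, ω_r=1
22(0−ω_c) = −74(1−ω_c)  ⇒  96ω_c = 74  ⇒  ω_c = 37/48
ω_c/ω_r = 37/48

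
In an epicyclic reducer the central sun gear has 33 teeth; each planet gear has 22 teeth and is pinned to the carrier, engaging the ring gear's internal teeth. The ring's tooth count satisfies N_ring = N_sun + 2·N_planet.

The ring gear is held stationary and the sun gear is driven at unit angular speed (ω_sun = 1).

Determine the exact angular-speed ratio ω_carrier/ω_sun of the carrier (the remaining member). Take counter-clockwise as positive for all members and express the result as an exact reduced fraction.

3/10

N_ring = 33 + 2·22 = 77
33(ω_s−ω_c) = −77(ω_r−ω_c),  ω_r=0, ω_s=1
33(1−ω_c) = −77(0−ω_c)  ⇒  110ω_c = 33  ⇒  ω_c = 3/10
ω_c/ω_s = 3/10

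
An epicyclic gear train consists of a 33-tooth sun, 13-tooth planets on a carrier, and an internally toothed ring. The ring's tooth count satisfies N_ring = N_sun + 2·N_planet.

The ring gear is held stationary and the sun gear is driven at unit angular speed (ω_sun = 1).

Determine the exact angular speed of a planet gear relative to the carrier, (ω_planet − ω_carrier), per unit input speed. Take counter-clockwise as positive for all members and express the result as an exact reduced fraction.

-1947/1196

N_ring = 33 + 2·13 = 59
33(ω_s−ω_c) = −59(ω_r−ω_c),  ω_r=0, ω_s=1
33(1−ω_c) = −59(0−ω_c)  ⇒  92ω_c = 33  ⇒  ω_c = 33/92
sun–planet: 33·(1−33/92) = −13·(ω_p−ω_c)  ⇒  ω_p−ω_c = −(33/13)·(59/92) = -1947/1196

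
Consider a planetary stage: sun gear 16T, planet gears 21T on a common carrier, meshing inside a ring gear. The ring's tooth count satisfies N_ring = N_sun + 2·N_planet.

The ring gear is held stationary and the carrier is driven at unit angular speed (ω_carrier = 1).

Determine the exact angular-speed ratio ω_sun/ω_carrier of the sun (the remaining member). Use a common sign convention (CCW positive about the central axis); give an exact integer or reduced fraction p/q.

37/8

N_ring = 16 + 2·21 = 58
16(ω_s−ω_c) = −58(ω_r−ω_c),  ω_r=0, ω_c=1
ω_s = 1 − (58/16)(0−1) = 37/8
ω_s/ω_c = 37/8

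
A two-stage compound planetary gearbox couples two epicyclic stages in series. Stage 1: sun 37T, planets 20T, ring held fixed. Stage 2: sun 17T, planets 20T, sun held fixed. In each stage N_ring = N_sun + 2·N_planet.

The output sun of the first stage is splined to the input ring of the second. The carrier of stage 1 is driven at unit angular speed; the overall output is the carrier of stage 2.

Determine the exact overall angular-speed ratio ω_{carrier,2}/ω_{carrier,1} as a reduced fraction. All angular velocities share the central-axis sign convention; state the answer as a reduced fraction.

Stage 1: N_ring = 37 + 2·20 = 77
Stage 1: 37(ω_s−ω_c) = −77(ω_r−ω_c),  ω_r=0, ω_c=1
Stage 1: ω_s = 1 − (77/37)(0−1) = 114/37
  ⇒ ω_s¹/ω_c¹ = 114/37
Stage 2: N_ring = 17 + 2·20 = 57
Stage 2: 17(ω_s−ω_c) = −57(ω_r−ω_c),  ω_s=0, ω_r=1
Stage 2: 17(0−ω_c) = −57(1−ω_c)  ⇒  74ω_c = 57  ⇒  ω_c = 57/74
  ⇒ ω_c²/ω_r² = 57/74
Coupling ω_r² = ω_s¹ ⇒ overall = 114/37 × 57/74 = 3249/1369

3249/1369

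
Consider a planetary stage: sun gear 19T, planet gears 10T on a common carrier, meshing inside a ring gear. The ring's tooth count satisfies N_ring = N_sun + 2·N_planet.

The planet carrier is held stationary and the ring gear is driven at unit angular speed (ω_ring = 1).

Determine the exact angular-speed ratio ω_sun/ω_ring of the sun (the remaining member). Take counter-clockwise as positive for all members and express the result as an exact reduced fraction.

-39/19

N_ring = 19 + 2·10 = 39
19(ω_s−ω_c) = −39(ω_r−ω_c),  ω_c=0, ω_r=1
ω_s = 0 − (39/19)(1−0) = -39/19
ω_s/ω_r = -39/19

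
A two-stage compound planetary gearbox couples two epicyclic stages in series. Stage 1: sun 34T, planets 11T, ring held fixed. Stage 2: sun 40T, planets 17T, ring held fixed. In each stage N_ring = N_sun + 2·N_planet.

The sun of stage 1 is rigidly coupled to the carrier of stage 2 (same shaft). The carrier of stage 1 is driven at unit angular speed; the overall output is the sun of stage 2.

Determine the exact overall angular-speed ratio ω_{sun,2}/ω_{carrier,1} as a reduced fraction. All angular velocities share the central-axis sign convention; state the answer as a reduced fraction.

513/68

Stage 1: N_ring = 34 + 2·11 = 56
Stage 1: 34(ω_s−ω_c) = −56(ω_r−ω_c),  ω_r=0, ω_c=1
Stage 1: ω_s = 1 − (56/34)(0−1) = 45/17
  ⇒ ω_s¹/ω_c¹ = 45/17
Stage 2: N_ring = 40 + 2·17 = 74
Stage 2: 40(ω_s−ω_c) = −74(ω_r−ω_c),  ω_r=0, ω_c=1
Stage 2: ω_s = 1 − (74/40)(0−1) = 57/20
  ⇒ ω_s²/ω_c² = 57/20
Coupling ω_c² = ω_s¹ ⇒ overall = 45/17 × 57/20 = 513/68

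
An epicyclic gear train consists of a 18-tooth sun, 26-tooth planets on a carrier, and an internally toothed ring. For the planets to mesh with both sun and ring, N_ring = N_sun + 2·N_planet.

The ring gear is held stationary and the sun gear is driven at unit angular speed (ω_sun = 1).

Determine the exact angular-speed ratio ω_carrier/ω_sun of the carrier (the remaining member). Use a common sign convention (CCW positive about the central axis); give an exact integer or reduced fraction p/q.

9/44

N_ring = 18 + 2·26 = 70
18(ω_s−ω_c) = −70(ω_r−ω_c),  ω_r=0, ω_s=1
18(1−ω_c) = −70(0−ω_c)  ⇒  88ω_c = 18  ⇒  ω_c = 9/44
ω_c/ω_s = 9/44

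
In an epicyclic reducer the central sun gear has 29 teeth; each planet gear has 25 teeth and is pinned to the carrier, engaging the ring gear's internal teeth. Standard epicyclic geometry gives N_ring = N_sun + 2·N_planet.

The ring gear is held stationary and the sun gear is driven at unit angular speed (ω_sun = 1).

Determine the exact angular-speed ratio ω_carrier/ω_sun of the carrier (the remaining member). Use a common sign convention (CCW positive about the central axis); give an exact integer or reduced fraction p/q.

N_ring = 29 + 2·25 = 79
29(ω_s−ω_c) = −79(ω_r−ω_c),  ω_r=0, ω_s=1
29(1−ω_c) = −79(0−ω_c)  ⇒  108ω_c = 29  ⇒  ω_c = 29/108
ω_c/ω_s = 29/108

29/108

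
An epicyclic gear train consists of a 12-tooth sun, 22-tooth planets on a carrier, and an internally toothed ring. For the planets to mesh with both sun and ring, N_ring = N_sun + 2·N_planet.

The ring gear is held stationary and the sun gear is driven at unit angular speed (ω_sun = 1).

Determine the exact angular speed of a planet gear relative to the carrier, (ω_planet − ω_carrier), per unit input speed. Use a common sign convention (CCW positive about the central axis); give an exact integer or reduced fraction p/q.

-84/187

N_ring = 12 + 2·22 = 56
12(ω_s−ω_c) = −56(ω_r−ω_c),  ω_r=0, ω_s=1
12(1−ω_c) = −56(0−ω_c)  ⇒  68ω_c = 12  ⇒  ω_c = 3/17
sun–planet: 12·(1−3/17) = −22·(ω_p−ω_c)  ⇒  ω_p−ω_c = −(12/22)·(14/17) = -84/187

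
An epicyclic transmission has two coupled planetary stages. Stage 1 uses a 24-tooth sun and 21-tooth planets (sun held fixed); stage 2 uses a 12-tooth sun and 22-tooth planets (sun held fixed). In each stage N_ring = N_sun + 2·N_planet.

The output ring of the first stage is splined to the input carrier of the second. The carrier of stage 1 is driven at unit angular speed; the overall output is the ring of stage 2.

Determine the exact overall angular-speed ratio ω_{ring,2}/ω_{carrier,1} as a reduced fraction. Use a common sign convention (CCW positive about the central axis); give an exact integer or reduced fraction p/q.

255/154

Stage 1: N_ring = 24 + 2·21 = 66
Stage 1: 24(ω_s−ω_c) = −66(ω_r−ω_c),  ω_s=0, ω_c=1
Stage 1: ω_r = 1 − (24/66)(0−1) = 15/11
  ⇒ ω_r¹/ω_c¹ = 15/11
Stage 2: N_ring = 12 + 2·22 = 56
Stage 2: 12(ω_s−ω_c) = −56(ω_r−ω_c),  ω_s=0, ω_c=1
Stage 2: ω_r = 1 − (12/56)(0−1) = 17/14
  ⇒ ω_r²/ω_c² = 17/14
Coupling ω_c² = ω_r¹ ⇒ overall = 15/11 × 17/14 = 255/154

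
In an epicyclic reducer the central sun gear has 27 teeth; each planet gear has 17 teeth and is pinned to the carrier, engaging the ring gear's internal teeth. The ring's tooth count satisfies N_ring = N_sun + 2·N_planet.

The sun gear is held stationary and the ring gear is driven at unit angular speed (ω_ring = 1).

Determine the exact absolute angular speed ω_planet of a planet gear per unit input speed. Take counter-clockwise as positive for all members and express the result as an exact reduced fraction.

61/34

N_ring = 27 + 2·17 = 61
27(ω_s−ω_c) = −61(ω_r−ω_c),  ω_s=0, ω_r=1
27(0−ω_c) = −61(1−ω_c)  ⇒  88ω_c = 61  ⇒  ω_c = 61/88
sun–planet: 27·(0−61/88) = −17·(ω_p−ω_c)  ⇒  ω_p−ω_c = −(27/17)·(-61/88) = 1647/1496
ω_p = 61/88 + 1647/1496 = 61/34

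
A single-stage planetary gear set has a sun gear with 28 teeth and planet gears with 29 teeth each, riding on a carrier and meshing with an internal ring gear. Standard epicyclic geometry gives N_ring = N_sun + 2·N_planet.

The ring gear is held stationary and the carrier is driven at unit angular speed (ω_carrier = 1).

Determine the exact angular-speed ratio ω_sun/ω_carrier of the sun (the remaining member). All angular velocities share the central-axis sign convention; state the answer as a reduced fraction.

N_ring = 28 + 2·29 = 86
28(ω_s−ω_c) = −86(ω_r−ω_c),  ω_r=0, ω_c=1
ω_s = 1 − (86/28)(0−1) = 57/14
ω_s/ω_c = 57/14

57/14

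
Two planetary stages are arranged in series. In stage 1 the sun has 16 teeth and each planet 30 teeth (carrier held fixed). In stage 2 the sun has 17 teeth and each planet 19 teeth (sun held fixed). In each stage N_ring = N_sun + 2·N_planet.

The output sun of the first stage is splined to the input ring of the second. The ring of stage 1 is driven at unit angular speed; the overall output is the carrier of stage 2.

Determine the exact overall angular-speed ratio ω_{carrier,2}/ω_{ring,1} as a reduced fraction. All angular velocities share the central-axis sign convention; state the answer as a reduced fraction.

Stage 1: N_ring = 16 + 2·30 = 76
Stage 1: 16(ω_s−ω_c) = −76(ω_r−ω_c),  ω_c=0, ω_r=1
Stage 1: ω_s = 0 − (76/16)(1−0) = -19/4
  ⇒ ω_s¹/ω_r¹ = -19/4
Stage 2: N_ring = 17 + 2·19 = 55
Stage 2: 17(ω_s−ω_c) = −55(ω_r−ω_c),  ω_s=0, ω_r=1
Stage 2: 17(0−ω_c) = −55(1−ω_c)  ⇒  72ω_c = 55  ⇒  ω_c = 55/72
  ⇒ ω_c²/ω_r² = 55/72
Coupling ω_r² = ω_s¹ ⇒ overall = -19/4 × 55/72 = -1045/288

-1045/288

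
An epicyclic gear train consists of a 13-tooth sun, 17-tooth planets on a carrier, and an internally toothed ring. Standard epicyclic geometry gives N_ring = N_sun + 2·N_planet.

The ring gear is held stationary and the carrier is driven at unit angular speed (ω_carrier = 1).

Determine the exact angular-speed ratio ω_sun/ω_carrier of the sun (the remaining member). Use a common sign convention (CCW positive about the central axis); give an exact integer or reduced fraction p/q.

60/13

N_ring = 13 + 2·17 = 47
13(ω_s−ω_c) = −47(ω_r−ω_c),  ω_r=0, ω_c=1
ω_s = 1 − (47/13)(0−1) = 60/13
ω_s/ω_c = 60/13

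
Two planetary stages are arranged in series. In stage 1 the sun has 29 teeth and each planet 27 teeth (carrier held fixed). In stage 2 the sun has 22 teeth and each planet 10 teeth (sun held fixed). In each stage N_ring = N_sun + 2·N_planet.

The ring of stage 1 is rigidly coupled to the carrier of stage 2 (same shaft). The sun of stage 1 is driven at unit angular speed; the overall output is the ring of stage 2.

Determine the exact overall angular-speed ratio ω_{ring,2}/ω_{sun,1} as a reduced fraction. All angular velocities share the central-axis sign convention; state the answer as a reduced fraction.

Stage 1: N_ring = 29 + 2·27 = 83
Stage 1: 29(ω_s−ω_c) = −83(ω_r−ω_c),  ω_c=0, ω_s=1
Stage 1: ω_r = 0 − (29/83)(1−0) = -29/83
  ⇒ ω_r¹/ω_s¹ = -29/83
Stage 2: N_ring = 22 + 2·10 = 42
Stage 2: 22(ω_s−ω_c) = −42(ω_r−ω_c),  ω_s=0, ω_c=1
Stage 2: ω_r = 1 − (22/42)(0−1) = 32/21
  ⇒ ω_r²/ω_c² = 32/21
Coupling ω_c² = ω_r¹ ⇒ overall = -29/83 × 32/21 = -928/1743

-928/1743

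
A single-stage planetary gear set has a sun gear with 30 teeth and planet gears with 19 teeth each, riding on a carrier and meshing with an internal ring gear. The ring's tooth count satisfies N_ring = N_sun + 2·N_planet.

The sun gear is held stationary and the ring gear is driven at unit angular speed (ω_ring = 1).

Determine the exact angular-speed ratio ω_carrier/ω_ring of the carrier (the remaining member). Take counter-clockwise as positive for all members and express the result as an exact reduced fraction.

N_ring = 30 + 2·19 = 68
30(ω_s−ω_c) = −68(ω_r−ω_c),  ω_s=0, ω_r=1
30(0−ω_c) = −68(1−ω_c)  ⇒  98ω_c = 68  ⇒  ω_c = 34/49
ω_c/ω_r = 34/49

34/49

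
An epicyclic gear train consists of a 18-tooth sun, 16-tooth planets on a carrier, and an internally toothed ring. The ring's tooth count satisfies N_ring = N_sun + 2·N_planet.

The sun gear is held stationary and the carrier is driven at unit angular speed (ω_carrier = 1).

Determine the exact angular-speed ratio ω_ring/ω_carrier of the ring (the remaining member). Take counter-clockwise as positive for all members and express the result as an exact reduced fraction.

34/25

N_ring = 18 + 2·16 = 50
18(ω_s−ω_c) = −50(ω_r−ω_c),  ω_s=0, ω_c=1
ω_r = 1 − (18/50)(0−1) = 34/25
ω_r/ω_c = 34/25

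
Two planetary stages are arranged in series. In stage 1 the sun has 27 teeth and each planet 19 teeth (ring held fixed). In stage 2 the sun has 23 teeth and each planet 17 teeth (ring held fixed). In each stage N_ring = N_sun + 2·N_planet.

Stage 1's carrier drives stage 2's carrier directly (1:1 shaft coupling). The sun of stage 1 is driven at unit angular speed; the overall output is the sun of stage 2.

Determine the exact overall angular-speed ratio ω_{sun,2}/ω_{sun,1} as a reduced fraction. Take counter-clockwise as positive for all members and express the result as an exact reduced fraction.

540/529

Stage 1: N_ring = 27 + 2·19 = 65
Stage 1: 27(ω_s−ω_c) = −65(ω_r−ω_c),  ω_r=0, ω_s=1
Stage 1: 27(1−ω_c) = −65(0−ω_c)  ⇒  92ω_c = 27  ⇒  ω_c = 27/92
  ⇒ ω_c¹/ω_s¹ = 27/92
Stage 2: N_ring = 23 + 2·17 = 57
Stage 2: 23(ω_s−ω_c) = −57(ω_r−ω_c),  ω_r=0, ω_c=1
Stage 2: ω_s = 1 − (57/23)(0−1) = 80/23
  ⇒ ω_s²/ω_c² = 80/23
Coupling ω_c² = ω_c¹ ⇒ overall = 27/92 × 80/23 = 540/529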